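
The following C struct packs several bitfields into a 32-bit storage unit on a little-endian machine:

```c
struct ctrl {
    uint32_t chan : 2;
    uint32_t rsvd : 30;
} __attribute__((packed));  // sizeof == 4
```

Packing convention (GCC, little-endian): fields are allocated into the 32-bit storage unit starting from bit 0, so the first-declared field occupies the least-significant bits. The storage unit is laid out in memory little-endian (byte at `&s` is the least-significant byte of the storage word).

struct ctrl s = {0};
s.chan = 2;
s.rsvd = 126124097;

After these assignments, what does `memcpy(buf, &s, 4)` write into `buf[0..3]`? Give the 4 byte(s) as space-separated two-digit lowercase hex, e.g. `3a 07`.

06 01 12 1e

[0+:2] chan=2 & 0x3 = 0x2; word=0x00000002
[2+:30] rsvd=126124097 & 0x3fffffff = 0x7848041; word=0x1e120106
word = 0x1e120106 → little-endian bytes:
  [0]=0x06  [1]=0x01  [2]=0x12  [3]=0x1e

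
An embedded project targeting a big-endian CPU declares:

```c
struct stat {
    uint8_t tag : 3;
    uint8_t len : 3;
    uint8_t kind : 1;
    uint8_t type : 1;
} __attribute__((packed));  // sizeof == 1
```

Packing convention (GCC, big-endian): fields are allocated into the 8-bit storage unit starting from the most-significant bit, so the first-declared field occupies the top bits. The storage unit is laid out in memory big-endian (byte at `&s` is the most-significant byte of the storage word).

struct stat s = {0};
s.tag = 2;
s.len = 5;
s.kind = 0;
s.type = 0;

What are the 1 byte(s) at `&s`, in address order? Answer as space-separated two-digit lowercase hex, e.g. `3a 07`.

[5+:3] tag=2 & 0x7 = 0x2; word=0x40
[2+:3] len=5 & 0x7 = 0x5; word=0x54
[1+:1] kind=0 & 0x1 = 0x0; word=0x54
[0+:1] type=0 & 0x1 = 0x0; word=0x54
word = 0x54 → big-endian bytes:
  [0]=0x54

54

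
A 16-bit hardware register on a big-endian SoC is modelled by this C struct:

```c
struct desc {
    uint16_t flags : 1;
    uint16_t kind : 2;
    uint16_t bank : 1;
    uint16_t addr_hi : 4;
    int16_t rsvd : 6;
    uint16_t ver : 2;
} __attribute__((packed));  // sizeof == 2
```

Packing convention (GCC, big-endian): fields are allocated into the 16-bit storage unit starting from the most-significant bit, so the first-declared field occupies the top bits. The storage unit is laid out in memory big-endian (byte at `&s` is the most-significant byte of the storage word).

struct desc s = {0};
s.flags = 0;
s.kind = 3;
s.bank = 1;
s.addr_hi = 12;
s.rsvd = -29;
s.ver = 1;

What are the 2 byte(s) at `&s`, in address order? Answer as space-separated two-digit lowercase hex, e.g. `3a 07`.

7c 8d

flags:1 = 0 → 0x0 << 15 → word 0x0000
kind:2 = 3 → 0x3 << 13 → word 0x6000
bank:1 = 1 → 0x1 << 12 → word 0x7000
addr_hi:4 = 12 → 0xc << 8 → word 0x7c00
rsvd:6 = -29 → 0x23 << 2 → word 0x7c8c
ver:2 = 1 → 0x1 << 0 → word 0x7c8d
word = 0x7c8d → big-endian bytes:
  [0]=0x7c  [1]=0x8d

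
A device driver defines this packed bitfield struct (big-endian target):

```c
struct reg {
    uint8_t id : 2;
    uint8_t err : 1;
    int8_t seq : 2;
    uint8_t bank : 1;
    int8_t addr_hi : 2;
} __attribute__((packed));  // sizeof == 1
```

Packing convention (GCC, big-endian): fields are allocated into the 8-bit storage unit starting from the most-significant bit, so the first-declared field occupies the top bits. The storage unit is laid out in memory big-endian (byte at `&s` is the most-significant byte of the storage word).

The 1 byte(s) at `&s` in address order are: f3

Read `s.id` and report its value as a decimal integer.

3

[0]=0xf3 (big-endian) → word 0xf3
id:2 @ bit 6 → (0xf3>>6)&0x3 = 0x3  ←
err:1 @ bit 5 → (0xf3>>5)&0x1 = 0x1
seq:2 @ bit 3 → (0xf3>>3)&0x3 = 0x2
bank:1 @ bit 2 → (0xf3>>2)&0x1 = 0x0
addr_hi:2 @ bit 0 → (0xf3>>0)&0x3 = 0x3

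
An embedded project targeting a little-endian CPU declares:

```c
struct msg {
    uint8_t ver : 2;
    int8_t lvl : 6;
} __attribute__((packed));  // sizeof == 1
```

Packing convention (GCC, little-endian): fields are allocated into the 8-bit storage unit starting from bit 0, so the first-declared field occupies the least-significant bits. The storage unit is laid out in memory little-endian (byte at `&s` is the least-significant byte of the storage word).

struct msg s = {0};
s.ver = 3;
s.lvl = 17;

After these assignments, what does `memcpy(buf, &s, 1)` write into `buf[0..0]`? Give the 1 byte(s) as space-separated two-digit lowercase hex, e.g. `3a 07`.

ver (2b) val=3 bits=0x3 at bit 0: 0x03
lvl (6b) val=17 bits=0x11 at bit 2: 0x47
word = 0x47 → little-endian bytes:
  [0]=0x47

47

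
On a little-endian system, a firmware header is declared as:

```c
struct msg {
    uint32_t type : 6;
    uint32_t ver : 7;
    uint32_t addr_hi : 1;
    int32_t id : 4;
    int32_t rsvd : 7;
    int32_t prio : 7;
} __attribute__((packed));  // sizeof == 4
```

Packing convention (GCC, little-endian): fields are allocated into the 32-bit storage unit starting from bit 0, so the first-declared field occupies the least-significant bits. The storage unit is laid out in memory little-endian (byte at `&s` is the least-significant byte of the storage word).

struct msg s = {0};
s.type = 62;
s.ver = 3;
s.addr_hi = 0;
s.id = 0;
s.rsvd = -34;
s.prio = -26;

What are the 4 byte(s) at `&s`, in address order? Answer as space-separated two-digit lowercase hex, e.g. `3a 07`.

fe 00 78 cd

type (6b) val=62 bits=0x3e at bit 0: 0x0000003e
ver (7b) val=3 bits=0x3 at bit 6: 0x000000fe
addr_hi (1b) val=0 bits=0x0 at bit 13: 0x000000fe
id (4b) val=0 bits=0x0 at bit 14: 0x000000fe
rsvd (7b) val=-34 bits=0x5e at bit 18: 0x017800fe
prio (7b) val=-26 bits=0x66 at bit 25: 0xcd7800fe
word = 0xcd7800fe → little-endian bytes:
  [0]=0xfe  [1]=0x00  [2]=0x78  [3]=0xcd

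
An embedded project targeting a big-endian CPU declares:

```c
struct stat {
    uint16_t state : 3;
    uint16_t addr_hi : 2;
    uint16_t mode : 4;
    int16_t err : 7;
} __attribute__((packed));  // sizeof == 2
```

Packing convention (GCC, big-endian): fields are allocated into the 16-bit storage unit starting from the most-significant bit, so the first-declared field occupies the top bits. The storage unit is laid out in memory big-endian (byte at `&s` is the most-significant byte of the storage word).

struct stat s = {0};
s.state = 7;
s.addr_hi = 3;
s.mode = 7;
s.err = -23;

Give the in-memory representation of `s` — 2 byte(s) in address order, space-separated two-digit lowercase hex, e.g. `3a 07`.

fb e9

state:3 = 7 → 0x7 << 13 → word 0xe000
addr_hi:2 = 3 → 0x3 << 11 → word 0xf800
mode:4 = 7 → 0x7 << 7 → word 0xfb80
err:7 = -23 → 0x69 << 0 → word 0xfbe9
word = 0xfbe9 → big-endian bytes:
  [0]=0xfb  [1]=0xe9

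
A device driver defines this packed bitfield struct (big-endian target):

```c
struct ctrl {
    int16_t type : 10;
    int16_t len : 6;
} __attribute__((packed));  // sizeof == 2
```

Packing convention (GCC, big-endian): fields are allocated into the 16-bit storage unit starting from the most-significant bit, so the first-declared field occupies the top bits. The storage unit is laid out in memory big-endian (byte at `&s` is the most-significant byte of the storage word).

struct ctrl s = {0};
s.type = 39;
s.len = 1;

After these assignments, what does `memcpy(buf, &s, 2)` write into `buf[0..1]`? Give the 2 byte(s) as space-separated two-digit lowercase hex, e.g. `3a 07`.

[6+:10] type=39 & 0x3ff = 0x27; word=0x09c0
[0+:6] len=1 & 0x3f = 0x1; word=0x09c1
word = 0x09c1 → big-endian bytes:
  [0]=0x09  [1]=0xc1

09 c1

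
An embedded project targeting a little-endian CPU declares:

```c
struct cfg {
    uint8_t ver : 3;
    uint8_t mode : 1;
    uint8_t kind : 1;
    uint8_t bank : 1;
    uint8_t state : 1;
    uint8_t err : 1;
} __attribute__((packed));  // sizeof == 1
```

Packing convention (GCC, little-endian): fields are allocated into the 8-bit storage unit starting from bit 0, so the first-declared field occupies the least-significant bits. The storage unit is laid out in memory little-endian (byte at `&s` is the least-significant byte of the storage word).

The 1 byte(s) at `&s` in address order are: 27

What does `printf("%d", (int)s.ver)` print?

7

[0]=0x27 (little-endian) → word 0x27
ver:3 @ bit 0 → (0x27>>0)&0x7 = 0x7  ←
mode:1 @ bit 3 → (0x27>>3)&0x1 = 0x0
kind:1 @ bit 4 → (0x27>>4)&0x1 = 0x0
bank:1 @ bit 5 → (0x27>>5)&0x1 = 0x1
state:1 @ bit 6 → (0x27>>6)&0x1 = 0x0
err:1 @ bit 7 → (0x27>>7)&0x1 = 0x0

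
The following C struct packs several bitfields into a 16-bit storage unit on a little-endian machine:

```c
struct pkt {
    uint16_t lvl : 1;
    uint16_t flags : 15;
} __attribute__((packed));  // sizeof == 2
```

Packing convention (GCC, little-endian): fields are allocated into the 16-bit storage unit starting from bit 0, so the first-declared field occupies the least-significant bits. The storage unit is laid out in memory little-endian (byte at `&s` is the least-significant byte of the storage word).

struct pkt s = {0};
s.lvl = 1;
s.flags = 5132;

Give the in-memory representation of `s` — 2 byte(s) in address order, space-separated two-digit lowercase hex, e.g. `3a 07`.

19 28

lvl:1 = 1 → 0x1 << 0 → word 0x0001
flags:15 = 5132 → 0x140c << 1 → word 0x2819
word = 0x2819 → little-endian bytes:
  [0]=0x19  [1]=0x28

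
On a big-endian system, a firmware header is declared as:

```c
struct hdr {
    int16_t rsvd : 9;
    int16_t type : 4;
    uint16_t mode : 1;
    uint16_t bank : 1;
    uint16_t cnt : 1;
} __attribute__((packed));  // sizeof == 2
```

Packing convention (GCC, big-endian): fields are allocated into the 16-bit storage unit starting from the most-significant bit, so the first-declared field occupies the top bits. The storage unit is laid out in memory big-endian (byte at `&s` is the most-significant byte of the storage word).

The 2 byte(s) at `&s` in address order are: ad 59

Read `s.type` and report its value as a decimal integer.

-5

[0]=0xad [1]=0x59 (big-endian) → word 0xad59
rsvd:9 @ bit 7 → (0xad59>>7)&0x1ff = 0x15a
type:4 @ bit 3 → (0xad59>>3)&0xf = 0xb  ←
mode:1 @ bit 2 → (0xad59>>2)&0x1 = 0x0
bank:1 @ bit 1 → (0xad59>>1)&0x1 = 0x0
cnt:1 @ bit 0 → (0xad59>>0)&0x1 = 0x1
type signed 4b, MSB=1: 11 - 16 = -5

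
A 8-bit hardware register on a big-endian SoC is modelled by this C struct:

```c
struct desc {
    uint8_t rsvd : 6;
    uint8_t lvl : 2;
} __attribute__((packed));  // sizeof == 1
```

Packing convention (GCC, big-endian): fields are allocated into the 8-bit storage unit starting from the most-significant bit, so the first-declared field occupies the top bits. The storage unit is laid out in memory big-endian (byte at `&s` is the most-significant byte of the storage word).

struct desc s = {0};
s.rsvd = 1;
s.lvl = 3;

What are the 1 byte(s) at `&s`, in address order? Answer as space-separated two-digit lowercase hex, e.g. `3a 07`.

07

[2+:6] rsvd=1 & 0x3f = 0x1; word=0x04
[0+:2] lvl=3 & 0x3 = 0x3; word=0x07
word = 0x07 → big-endian bytes:
  [0]=0x07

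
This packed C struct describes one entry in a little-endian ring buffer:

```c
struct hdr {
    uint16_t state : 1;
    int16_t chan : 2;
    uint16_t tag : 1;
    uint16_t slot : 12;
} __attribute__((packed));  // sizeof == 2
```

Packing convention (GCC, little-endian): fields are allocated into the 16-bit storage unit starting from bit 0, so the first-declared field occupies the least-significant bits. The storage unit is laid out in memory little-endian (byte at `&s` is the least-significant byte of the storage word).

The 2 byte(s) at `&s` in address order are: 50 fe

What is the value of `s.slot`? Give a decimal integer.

4069

[0]=0x50 [1]=0xfe (little-endian) → word 0xfe50
state:1 @ bit 0 → (0xfe50>>0)&0x1 = 0x0
chan:2 @ bit 1 → (0xfe50>>1)&0x3 = 0x0
tag:1 @ bit 3 → (0xfe50>>3)&0x1 = 0x0
slot:12 @ bit 4 → (0xfe50>>4)&0xfff = 0xfe5  ←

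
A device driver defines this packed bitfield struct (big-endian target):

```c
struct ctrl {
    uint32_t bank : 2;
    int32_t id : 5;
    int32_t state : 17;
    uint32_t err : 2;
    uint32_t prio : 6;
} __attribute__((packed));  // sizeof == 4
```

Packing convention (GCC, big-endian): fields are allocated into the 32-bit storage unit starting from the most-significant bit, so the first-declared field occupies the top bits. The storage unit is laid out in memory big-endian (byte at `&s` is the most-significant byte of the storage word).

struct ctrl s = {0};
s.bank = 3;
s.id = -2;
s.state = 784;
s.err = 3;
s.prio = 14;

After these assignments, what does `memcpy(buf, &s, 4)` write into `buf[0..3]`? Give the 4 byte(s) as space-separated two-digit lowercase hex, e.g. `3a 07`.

[30+:2] bank=3 & 0x3 = 0x3; word=0xc0000000
[25+:5] id=-2 & 0x1f = 0x1e; word=0xfc000000
[8+:17] state=784 & 0x1ffff = 0x310; word=0xfc031000
[6+:2] err=3 & 0x3 = 0x3; word=0xfc0310c0
[0+:6] prio=14 & 0x3f = 0xe; word=0xfc0310ce
word = 0xfc0310ce → big-endian bytes:
  [0]=0xfc  [1]=0x03  [2]=0x10  [3]=0xce

fc 03 10 ce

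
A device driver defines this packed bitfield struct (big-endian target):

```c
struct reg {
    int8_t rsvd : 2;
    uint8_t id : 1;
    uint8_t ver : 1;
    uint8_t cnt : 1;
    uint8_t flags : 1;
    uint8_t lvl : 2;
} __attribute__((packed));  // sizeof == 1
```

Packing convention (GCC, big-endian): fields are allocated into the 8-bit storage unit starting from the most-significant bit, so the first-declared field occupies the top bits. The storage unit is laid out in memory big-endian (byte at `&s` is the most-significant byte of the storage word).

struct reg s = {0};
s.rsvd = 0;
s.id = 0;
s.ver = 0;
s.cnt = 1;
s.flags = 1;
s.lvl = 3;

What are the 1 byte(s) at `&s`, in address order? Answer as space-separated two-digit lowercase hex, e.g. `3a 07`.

0f

rsvd:2 = 0 → 0x0 << 6 → word 0x00
id:1 = 0 → 0x0 << 5 → word 0x00
ver:1 = 0 → 0x0 << 4 → word 0x00
cnt:1 = 1 → 0x1 << 3 → word 0x08
flags:1 = 1 → 0x1 << 2 → word 0x0c
lvl:2 = 3 → 0x3 << 0 → word 0x0f
word = 0x0f → big-endian bytes:
  [0]=0x0f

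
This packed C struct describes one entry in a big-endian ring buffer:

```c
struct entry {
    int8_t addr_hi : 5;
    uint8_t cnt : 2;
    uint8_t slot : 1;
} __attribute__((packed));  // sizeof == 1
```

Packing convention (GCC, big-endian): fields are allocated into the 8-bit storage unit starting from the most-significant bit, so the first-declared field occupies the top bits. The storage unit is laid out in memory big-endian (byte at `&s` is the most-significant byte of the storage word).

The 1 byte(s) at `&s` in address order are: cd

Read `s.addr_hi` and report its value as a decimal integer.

[0]=0xcd (big-endian) → word 0xcd
addr_hi [3+:5] = (word>>3) & 0x1f = 25  ←
cnt [1+:2] = (word>>1) & 0x3 = 2
slot [0+:1] = (word>>0) & 0x1 = 1
addr_hi signed 5b, MSB=1: 25 - 32 = -7

-7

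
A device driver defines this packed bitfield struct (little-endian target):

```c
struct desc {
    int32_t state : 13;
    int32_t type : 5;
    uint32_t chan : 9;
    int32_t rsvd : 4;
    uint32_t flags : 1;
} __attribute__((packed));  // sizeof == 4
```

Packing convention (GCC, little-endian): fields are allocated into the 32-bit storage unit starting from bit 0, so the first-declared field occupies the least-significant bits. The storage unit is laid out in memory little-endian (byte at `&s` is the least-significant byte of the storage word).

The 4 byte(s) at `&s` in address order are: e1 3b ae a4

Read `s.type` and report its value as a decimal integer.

-15

[0]=0xe1 [1]=0x3b [2]=0xae [3]=0xa4 (little-endian) → word 0xa4ae3be1
state [0+:13] = (word>>0) & 0x1fff = 7137
type [13+:5] = (word>>13) & 0x1f = 17  ←
chan [18+:9] = (word>>18) & 0x1ff = 299
rsvd [27+:4] = (word>>27) & 0xf = 4
flags [31+:1] = (word>>31) & 0x1 = 1
type signed 5b, MSB=1: 17 - 32 = -15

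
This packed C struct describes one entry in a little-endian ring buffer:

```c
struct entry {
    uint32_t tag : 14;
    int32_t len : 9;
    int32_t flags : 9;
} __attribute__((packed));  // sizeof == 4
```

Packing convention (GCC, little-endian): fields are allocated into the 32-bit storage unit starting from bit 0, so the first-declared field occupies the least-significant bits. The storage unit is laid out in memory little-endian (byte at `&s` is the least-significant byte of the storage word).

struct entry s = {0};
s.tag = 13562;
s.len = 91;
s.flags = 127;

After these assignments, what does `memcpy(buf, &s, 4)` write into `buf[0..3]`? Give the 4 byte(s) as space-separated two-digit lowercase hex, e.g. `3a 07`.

fa f4 96 3f

tag:14 = 13562 → 0x34fa << 0 → word 0x000034fa
len:9 = 91 → 0x5b << 14 → word 0x0016f4fa
flags:9 = 127 → 0x7f << 23 → word 0x3f96f4fa
word = 0x3f96f4fa → little-endian bytes:
  [0]=0xfa  [1]=0xf4  [2]=0x96  [3]=0x3f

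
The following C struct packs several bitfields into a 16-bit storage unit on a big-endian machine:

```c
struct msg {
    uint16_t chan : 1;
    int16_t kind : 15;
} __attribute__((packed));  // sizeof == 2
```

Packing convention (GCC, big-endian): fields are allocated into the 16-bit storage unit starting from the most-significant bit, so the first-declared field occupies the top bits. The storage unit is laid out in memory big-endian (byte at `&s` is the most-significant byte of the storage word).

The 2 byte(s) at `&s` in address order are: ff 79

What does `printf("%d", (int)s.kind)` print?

[0]=0xff [1]=0x79 (big-endian) → word 0xff79
chan:1 @ bit 15 → (0xff79>>15)&0x1 = 0x1
kind:15 @ bit 0 → (0xff79>>0)&0x7fff = 0x7f79  ←
kind signed 15b, MSB=1: 32633 - 32768 = -135

-135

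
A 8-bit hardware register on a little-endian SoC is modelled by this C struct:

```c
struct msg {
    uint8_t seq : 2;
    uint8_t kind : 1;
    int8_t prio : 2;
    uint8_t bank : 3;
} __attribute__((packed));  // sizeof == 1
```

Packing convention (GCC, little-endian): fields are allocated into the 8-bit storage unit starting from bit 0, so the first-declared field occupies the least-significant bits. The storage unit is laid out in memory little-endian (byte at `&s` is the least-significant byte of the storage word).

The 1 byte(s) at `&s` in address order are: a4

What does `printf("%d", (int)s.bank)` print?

5

[0]=0xa4 (little-endian) → word 0xa4
seq [0+:2] = (word>>0) & 0x3 = 0
kind [2+:1] = (word>>2) & 0x1 = 1
prio [3+:2] = (word>>3) & 0x3 = 0
bank [5+:3] = (word>>5) & 0x7 = 5  ←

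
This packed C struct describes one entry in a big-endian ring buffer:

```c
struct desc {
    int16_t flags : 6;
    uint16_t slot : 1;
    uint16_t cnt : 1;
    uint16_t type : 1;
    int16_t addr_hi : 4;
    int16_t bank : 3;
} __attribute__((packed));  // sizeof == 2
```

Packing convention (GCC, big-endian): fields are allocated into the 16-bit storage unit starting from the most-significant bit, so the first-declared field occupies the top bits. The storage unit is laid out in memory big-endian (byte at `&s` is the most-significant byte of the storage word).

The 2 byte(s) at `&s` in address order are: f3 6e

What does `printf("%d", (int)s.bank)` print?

-2

[0]=0xf3 [1]=0x6e (big-endian) → word 0xf36e
flags:6 @ bit 10 → (0xf36e>>10)&0x3f = 0x3c
slot:1 @ bit 9 → (0xf36e>>9)&0x1 = 0x1
cnt:1 @ bit 8 → (0xf36e>>8)&0x1 = 0x1
type:1 @ bit 7 → (0xf36e>>7)&0x1 = 0x0
addr_hi:4 @ bit 3 → (0xf36e>>3)&0xf = 0xd
bank:3 @ bit 0 → (0xf36e>>0)&0x7 = 0x6  ←
bank signed 3b, MSB=1: 6 - 8 = -2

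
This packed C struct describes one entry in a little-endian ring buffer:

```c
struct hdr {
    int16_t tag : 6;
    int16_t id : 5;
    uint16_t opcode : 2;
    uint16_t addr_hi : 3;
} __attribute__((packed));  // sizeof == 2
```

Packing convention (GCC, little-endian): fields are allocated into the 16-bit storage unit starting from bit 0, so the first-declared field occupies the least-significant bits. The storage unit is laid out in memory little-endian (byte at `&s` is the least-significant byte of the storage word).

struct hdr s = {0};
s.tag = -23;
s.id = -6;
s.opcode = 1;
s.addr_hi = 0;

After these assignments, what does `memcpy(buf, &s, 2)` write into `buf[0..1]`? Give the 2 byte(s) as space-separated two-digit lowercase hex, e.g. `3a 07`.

tag:6 = -23 → 0x29 << 0 → word 0x0029
id:5 = -6 → 0x1a << 6 → word 0x06a9
opcode:2 = 1 → 0x1 << 11 → word 0x0ea9
addr_hi:3 = 0 → 0x0 << 13 → word 0x0ea9
word = 0x0ea9 → little-endian bytes:
  [0]=0xa9  [1]=0x0e

a9 0e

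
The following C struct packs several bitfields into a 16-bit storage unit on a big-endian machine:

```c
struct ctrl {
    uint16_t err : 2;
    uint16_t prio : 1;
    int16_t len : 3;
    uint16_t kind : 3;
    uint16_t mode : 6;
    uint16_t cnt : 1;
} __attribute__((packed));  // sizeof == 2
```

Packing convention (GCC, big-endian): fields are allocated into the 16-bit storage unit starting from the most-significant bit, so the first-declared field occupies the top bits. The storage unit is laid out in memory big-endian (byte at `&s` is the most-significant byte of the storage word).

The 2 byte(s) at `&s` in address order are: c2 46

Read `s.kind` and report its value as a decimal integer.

4

[0]=0xc2 [1]=0x46 (big-endian) → word 0xc246
err [14+:2] = (word>>14) & 0x3 = 3
prio [13+:1] = (word>>13) & 0x1 = 0
len [10+:3] = (word>>10) & 0x7 = 0
kind [7+:3] = (word>>7) & 0x7 = 4  ←
mode [1+:6] = (word>>1) & 0x3f = 35
cnt [0+:1] = (word>>0) & 0x1 = 0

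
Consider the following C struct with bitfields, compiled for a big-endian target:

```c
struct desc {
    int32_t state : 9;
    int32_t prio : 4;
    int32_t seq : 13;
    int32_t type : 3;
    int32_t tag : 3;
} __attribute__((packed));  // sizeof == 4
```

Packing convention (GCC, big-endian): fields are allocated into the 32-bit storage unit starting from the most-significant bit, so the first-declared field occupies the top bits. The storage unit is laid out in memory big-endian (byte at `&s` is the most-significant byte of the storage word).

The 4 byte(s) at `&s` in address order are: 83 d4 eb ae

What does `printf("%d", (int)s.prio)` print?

[0]=0x83 [1]=0xd4 [2]=0xeb [3]=0xae (big-endian) → word 0x83d4ebae
state [23+:9] = (word>>23) & 0x1ff = 263
prio [19+:4] = (word>>19) & 0xf = 10  ←
seq [6+:13] = (word>>6) & 0x1fff = 5038
type [3+:3] = (word>>3) & 0x7 = 5
tag [0+:3] = (word>>0) & 0x7 = 6
prio signed 4b, MSB=1: 10 - 16 = -6

-6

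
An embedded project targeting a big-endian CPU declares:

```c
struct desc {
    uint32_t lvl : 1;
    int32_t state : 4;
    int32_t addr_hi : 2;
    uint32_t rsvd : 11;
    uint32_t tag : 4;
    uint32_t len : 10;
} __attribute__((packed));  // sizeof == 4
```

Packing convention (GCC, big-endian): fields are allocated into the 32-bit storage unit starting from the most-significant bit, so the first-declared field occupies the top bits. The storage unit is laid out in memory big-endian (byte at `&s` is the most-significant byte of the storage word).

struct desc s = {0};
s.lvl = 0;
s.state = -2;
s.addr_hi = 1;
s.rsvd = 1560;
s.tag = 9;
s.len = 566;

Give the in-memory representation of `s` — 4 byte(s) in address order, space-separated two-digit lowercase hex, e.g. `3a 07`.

73 86 26 36

lvl:1 = 0 → 0x0 << 31 → word 0x00000000
state:4 = -2 → 0xe << 27 → word 0x70000000
addr_hi:2 = 1 → 0x1 << 25 → word 0x72000000
rsvd:11 = 1560 → 0x618 << 14 → word 0x73860000
tag:4 = 9 → 0x9 << 10 → word 0x73862400
len:10 = 566 → 0x236 << 0 → word 0x73862636
word = 0x73862636 → big-endian bytes:
  [0]=0x73  [1]=0x86  [2]=0x26  [3]=0x36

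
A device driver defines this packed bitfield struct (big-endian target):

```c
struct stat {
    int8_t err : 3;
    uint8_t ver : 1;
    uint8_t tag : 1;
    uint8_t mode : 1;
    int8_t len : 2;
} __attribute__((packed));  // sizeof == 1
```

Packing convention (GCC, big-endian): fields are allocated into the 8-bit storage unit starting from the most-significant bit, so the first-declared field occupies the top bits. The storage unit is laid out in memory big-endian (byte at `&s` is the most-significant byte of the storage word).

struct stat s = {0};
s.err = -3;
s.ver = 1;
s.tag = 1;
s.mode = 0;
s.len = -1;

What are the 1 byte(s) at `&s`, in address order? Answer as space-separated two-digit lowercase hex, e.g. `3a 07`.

bb

err (3b) val=-3 bits=0x5 at bit 5: 0xa0
ver (1b) val=1 bits=0x1 at bit 4: 0xb0
tag (1b) val=1 bits=0x1 at bit 3: 0xb8
mode (1b) val=0 bits=0x0 at bit 2: 0xb8
len (2b) val=-1 bits=0x3 at bit 0: 0xbb
word = 0xbb → big-endian bytes:
  [0]=0xbb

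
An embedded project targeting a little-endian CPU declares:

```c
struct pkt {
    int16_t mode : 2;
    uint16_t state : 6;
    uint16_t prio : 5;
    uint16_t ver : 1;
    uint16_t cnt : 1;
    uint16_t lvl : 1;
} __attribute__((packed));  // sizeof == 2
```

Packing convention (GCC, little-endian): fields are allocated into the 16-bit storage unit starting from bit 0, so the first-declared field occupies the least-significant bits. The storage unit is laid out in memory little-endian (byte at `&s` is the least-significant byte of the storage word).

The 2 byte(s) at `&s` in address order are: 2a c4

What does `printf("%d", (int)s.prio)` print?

4

[0]=0x2a [1]=0xc4 (little-endian) → word 0xc42a
mode:2 @ bit 0 → (0xc42a>>0)&0x3 = 0x2
state:6 @ bit 2 → (0xc42a>>2)&0x3f = 0xa
prio:5 @ bit 8 → (0xc42a>>8)&0x1f = 0x4  ←
ver:1 @ bit 13 → (0xc42a>>13)&0x1 = 0x0
cnt:1 @ bit 14 → (0xc42a>>14)&0x1 = 0x1
lvl:1 @ bit 15 → (0xc42a>>15)&0x1 = 0x1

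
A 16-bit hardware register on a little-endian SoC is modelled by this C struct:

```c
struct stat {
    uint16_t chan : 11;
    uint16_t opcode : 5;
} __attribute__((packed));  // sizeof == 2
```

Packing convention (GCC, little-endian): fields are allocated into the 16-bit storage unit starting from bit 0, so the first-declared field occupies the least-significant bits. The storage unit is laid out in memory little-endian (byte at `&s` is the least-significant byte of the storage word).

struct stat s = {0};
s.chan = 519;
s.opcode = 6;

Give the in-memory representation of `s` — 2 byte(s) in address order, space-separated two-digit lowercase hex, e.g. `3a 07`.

07 32

chan:11 = 519 → 0x207 << 0 → word 0x0207
opcode:5 = 6 → 0x6 << 11 → word 0x3207
word = 0x3207 → little-endian bytes:
  [0]=0x07  [1]=0x32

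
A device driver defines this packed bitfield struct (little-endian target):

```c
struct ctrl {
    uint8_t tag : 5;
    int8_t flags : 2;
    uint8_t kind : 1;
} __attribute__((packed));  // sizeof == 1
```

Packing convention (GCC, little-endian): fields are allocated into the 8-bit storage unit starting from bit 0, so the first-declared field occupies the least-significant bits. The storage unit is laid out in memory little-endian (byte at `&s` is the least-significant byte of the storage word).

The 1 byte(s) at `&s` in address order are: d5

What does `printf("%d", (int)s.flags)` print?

-2

[0]=0xd5 (little-endian) → word 0xd5
tag:5 @ bit 0 → (0xd5>>0)&0x1f = 0x15
flags:2 @ bit 5 → (0xd5>>5)&0x3 = 0x2  ←
kind:1 @ bit 7 → (0xd5>>7)&0x1 = 0x1
flags signed 2b, MSB=1: 2 - 4 = -2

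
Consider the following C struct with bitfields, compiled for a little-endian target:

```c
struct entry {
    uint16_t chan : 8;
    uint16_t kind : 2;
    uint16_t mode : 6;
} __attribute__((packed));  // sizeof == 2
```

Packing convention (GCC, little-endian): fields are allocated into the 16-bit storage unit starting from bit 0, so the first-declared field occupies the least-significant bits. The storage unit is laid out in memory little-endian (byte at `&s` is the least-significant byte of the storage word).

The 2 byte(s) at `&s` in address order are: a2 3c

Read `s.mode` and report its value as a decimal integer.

15

[0]=0xa2 [1]=0x3c (little-endian) → word 0x3ca2
chan [0+:8] = (word>>0) & 0xff = 162
kind [8+:2] = (word>>8) & 0x3 = 0
mode [10+:6] = (word>>10) & 0x3f = 15  ←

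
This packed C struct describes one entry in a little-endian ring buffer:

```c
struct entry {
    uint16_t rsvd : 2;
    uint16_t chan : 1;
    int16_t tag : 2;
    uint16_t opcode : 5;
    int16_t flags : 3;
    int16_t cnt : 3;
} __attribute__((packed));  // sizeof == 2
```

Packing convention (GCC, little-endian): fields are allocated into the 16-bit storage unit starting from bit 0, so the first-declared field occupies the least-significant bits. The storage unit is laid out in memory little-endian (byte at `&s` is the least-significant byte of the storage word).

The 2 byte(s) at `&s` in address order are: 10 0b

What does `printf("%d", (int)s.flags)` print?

2

[0]=0x10 [1]=0x0b (little-endian) → word 0x0b10
rsvd [0+:2] = (word>>0) & 0x3 = 0
chan [2+:1] = (word>>2) & 0x1 = 0
tag [3+:2] = (word>>3) & 0x3 = 2
opcode [5+:5] = (word>>5) & 0x1f = 24
flags [10+:3] = (word>>10) & 0x7 = 2  ←
cnt [13+:3] = (word>>13) & 0x7 = 0
flags signed 3b, MSB=0: value = 2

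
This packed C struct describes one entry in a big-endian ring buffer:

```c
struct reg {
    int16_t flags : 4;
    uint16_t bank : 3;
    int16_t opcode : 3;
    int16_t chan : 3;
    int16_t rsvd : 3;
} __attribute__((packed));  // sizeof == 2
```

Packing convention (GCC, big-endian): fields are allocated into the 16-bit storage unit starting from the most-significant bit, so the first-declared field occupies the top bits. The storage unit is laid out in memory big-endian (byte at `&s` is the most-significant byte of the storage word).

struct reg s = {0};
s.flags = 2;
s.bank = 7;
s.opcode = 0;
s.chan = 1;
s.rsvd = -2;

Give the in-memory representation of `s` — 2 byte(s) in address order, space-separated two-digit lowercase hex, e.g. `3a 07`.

2e 0e

flags:4 = 2 → 0x2 << 12 → word 0x2000
bank:3 = 7 → 0x7 << 9 → word 0x2e00
opcode:3 = 0 → 0x0 << 6 → word 0x2e00
chan:3 = 1 → 0x1 << 3 → word 0x2e08
rsvd:3 = -2 → 0x6 << 0 → word 0x2e0e
word = 0x2e0e → big-endian bytes:
  [0]=0x2e  [1]=0x0e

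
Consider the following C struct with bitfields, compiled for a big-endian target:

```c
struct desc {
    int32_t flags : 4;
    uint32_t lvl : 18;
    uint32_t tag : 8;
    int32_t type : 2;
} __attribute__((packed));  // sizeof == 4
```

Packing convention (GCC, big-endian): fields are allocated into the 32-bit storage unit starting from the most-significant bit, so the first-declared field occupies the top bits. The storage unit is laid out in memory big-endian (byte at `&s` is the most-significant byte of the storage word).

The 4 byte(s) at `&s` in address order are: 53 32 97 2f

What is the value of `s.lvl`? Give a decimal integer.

52389

[0]=0x53 [1]=0x32 [2]=0x97 [3]=0x2f (big-endian) → word 0x5332972f
flags [28+:4] = (word>>28) & 0xf = 5
lvl [10+:18] = (word>>10) & 0x3ffff = 52389  ←
tag [2+:8] = (word>>2) & 0xff = 203
type [0+:2] = (word>>0) & 0x3 = 3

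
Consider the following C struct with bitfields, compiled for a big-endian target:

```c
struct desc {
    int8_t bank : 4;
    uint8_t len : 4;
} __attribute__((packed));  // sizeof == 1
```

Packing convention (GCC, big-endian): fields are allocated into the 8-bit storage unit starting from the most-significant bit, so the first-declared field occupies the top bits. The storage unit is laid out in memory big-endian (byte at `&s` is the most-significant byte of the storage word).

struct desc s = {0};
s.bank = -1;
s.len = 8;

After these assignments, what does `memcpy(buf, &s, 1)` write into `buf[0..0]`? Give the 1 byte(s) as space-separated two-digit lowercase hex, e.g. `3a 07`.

bank:4 = -1 → 0xf << 4 → word 0xf0
len:4 = 8 → 0x8 << 0 → word 0xf8
word = 0xf8 → big-endian bytes:
  [0]=0xf8

f8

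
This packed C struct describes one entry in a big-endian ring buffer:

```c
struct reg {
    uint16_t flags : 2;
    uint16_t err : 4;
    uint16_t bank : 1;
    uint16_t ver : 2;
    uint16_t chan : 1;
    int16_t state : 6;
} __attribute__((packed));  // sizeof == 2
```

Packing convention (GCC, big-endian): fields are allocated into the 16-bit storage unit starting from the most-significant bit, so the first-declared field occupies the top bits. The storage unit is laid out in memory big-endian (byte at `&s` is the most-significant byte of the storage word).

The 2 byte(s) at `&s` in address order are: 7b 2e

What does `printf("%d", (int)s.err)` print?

14

[0]=0x7b [1]=0x2e (big-endian) → word 0x7b2e
flags [14+:2] = (word>>14) & 0x3 = 1
err [10+:4] = (word>>10) & 0xf = 14  ←
bank [9+:1] = (word>>9) & 0x1 = 1
ver [7+:2] = (word>>7) & 0x3 = 2
chan [6+:1] = (word>>6) & 0x1 = 0
state [0+:6] = (word>>0) & 0x3f = 46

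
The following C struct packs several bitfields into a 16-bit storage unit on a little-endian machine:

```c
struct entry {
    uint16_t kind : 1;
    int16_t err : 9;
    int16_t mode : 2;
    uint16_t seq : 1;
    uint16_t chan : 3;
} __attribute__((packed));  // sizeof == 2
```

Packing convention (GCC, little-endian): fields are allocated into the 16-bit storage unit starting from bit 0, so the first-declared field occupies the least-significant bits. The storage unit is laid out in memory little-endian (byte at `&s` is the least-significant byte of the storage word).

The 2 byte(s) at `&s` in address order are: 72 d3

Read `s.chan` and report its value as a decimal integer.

[0]=0x72 [1]=0xd3 (little-endian) → word 0xd372
kind:1 @ bit 0 → (0xd372>>0)&0x1 = 0x0
err:9 @ bit 1 → (0xd372>>1)&0x1ff = 0x1b9
mode:2 @ bit 10 → (0xd372>>10)&0x3 = 0x0
seq:1 @ bit 12 → (0xd372>>12)&0x1 = 0x1
chan:3 @ bit 13 → (0xd372>>13)&0x7 = 0x6  ←

6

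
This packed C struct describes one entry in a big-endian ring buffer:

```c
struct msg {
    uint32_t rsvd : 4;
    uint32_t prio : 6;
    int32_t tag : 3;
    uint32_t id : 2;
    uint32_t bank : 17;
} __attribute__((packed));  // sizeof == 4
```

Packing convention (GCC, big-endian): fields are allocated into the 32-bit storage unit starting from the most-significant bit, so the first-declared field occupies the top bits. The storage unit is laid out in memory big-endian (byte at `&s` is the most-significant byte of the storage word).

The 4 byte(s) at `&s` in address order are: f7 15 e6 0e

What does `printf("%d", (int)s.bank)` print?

[0]=0xf7 [1]=0x15 [2]=0xe6 [3]=0x0e (big-endian) → word 0xf715e60e
rsvd:4 @ bit 28 → (0xf715e60e>>28)&0xf = 0xf
prio:6 @ bit 22 → (0xf715e60e>>22)&0x3f = 0x1c
tag:3 @ bit 19 → (0xf715e60e>>19)&0x7 = 0x2
id:2 @ bit 17 → (0xf715e60e>>17)&0x3 = 0x2
bank:17 @ bit 0 → (0xf715e60e>>0)&0x1ffff = 0x1e60e  ←

124430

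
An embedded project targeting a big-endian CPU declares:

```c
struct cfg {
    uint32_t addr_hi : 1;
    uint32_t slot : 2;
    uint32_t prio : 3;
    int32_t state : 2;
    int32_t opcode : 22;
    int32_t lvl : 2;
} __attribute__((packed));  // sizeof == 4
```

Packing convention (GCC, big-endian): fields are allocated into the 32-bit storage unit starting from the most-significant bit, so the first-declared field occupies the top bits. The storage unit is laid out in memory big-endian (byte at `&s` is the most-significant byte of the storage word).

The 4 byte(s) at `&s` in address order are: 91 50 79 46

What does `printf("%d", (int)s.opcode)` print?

[0]=0x91 [1]=0x50 [2]=0x79 [3]=0x46 (big-endian) → word 0x91507946
addr_hi:1 @ bit 31 → (0x91507946>>31)&0x1 = 0x1
slot:2 @ bit 29 → (0x91507946>>29)&0x3 = 0x0
prio:3 @ bit 26 → (0x91507946>>26)&0x7 = 0x4
state:2 @ bit 24 → (0x91507946>>24)&0x3 = 0x1
opcode:22 @ bit 2 → (0x91507946>>2)&0x3fffff = 0x141e51  ←
lvl:2 @ bit 0 → (0x91507946>>0)&0x3 = 0x2
opcode signed 22b, MSB=0: value = 1318481

1318481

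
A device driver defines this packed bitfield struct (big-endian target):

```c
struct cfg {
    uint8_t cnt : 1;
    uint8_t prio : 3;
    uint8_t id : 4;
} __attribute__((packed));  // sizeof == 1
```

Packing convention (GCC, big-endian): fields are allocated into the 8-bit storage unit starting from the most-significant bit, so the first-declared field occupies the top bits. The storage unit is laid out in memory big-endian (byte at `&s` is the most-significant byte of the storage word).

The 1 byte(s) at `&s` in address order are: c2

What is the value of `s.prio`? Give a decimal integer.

[0]=0xc2 (big-endian) → word 0xc2
cnt:1 @ bit 7 → (0xc2>>7)&0x1 = 0x1
prio:3 @ bit 4 → (0xc2>>4)&0x7 = 0x4  ←
id:4 @ bit 0 → (0xc2>>0)&0xf = 0x2

4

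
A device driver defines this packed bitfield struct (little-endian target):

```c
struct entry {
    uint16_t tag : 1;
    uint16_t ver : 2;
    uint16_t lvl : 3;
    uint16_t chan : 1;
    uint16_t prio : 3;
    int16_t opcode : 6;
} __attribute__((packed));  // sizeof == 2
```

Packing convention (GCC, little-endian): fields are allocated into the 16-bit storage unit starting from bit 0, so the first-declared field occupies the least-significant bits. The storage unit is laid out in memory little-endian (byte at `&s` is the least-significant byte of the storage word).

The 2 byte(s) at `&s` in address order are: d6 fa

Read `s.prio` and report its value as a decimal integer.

5

[0]=0xd6 [1]=0xfa (little-endian) → word 0xfad6
tag [0+:1] = (word>>0) & 0x1 = 0
ver [1+:2] = (word>>1) & 0x3 = 3
lvl [3+:3] = (word>>3) & 0x7 = 2
chan [6+:1] = (word>>6) & 0x1 = 1
prio [7+:3] = (word>>7) & 0x7 = 5  ←
opcode [10+:6] = (word>>10) & 0x3f = 62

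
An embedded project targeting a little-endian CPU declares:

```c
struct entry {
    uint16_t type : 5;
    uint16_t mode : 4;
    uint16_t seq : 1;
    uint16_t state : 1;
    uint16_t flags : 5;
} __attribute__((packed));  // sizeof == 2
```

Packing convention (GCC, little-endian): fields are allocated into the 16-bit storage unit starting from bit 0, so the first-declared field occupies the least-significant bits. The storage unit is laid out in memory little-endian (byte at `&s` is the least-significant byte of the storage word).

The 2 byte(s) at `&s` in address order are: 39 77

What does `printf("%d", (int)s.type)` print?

[0]=0x39 [1]=0x77 (little-endian) → word 0x7739
type:5 @ bit 0 → (0x7739>>0)&0x1f = 0x19  ←
mode:4 @ bit 5 → (0x7739>>5)&0xf = 0x9
seq:1 @ bit 9 → (0x7739>>9)&0x1 = 0x1
state:1 @ bit 10 → (0x7739>>10)&0x1 = 0x1
flags:5 @ bit 11 → (0x7739>>11)&0x1f = 0xe

25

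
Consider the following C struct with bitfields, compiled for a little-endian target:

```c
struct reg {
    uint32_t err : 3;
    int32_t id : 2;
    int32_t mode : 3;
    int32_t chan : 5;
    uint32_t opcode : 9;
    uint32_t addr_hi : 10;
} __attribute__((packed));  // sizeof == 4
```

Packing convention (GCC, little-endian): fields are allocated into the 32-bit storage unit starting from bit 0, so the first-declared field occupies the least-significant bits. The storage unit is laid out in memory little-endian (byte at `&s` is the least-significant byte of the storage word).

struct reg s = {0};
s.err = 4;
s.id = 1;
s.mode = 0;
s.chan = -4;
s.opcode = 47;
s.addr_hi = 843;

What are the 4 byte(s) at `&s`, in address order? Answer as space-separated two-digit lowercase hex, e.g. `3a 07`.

[0+:3] err=4 & 0x7 = 0x4; word=0x00000004
[3+:2] id=1 & 0x3 = 0x1; word=0x0000000c
[5+:3] mode=0 & 0x7 = 0x0; word=0x0000000c
[8+:5] chan=-4 & 0x1f = 0x1c; word=0x00001c0c
[13+:9] opcode=47 & 0x1ff = 0x2f; word=0x0005fc0c
[22+:10] addr_hi=843 & 0x3ff = 0x34b; word=0xd2c5fc0c
word = 0xd2c5fc0c → little-endian bytes:
  [0]=0x0c  [1]=0xfc  [2]=0xc5  [3]=0xd2

0c fc c5 d2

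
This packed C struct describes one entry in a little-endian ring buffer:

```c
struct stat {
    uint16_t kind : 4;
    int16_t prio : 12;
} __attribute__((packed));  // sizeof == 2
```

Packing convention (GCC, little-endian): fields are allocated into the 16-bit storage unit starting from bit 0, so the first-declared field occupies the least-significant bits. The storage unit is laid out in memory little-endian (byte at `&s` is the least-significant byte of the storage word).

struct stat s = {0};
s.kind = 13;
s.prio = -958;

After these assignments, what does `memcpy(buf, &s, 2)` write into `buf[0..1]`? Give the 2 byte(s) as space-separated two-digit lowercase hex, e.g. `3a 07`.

kind (4b) val=13 bits=0xd at bit 0: 0x000d
prio (12b) val=-958 bits=0xc42 at bit 4: 0xc42d
word = 0xc42d → little-endian bytes:
  [0]=0x2d  [1]=0xc4

2d c4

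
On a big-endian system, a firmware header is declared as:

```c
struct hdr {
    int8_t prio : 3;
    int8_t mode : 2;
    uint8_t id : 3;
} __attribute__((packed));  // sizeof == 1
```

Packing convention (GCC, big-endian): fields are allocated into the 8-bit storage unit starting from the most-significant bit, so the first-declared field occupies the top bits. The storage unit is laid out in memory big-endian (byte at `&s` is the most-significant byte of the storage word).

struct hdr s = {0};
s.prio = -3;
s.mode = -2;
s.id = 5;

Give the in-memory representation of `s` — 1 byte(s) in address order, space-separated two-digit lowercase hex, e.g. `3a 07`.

prio:3 = -3 → 0x5 << 5 → word 0xa0
mode:2 = -2 → 0x2 << 3 → word 0xb0
id:3 = 5 → 0x5 << 0 → word 0xb5
word = 0xb5 → big-endian bytes:
  [0]=0xb5

b5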